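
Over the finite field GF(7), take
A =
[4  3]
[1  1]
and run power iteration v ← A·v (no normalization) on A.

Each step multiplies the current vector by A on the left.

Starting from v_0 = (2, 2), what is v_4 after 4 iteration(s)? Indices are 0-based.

v_0 = (2, 2).
v_1 = A·v_0 = (0, 4).
v_2 = A·v_1 = (5, 4).
v_3 = A·v_2 = (4, 2).
v_4 = A·v_3 = (1, 6).

v_4 = (1, 6)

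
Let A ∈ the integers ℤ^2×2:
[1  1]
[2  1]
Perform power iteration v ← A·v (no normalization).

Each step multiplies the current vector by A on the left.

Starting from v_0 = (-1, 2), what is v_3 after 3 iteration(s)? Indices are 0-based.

v_0 = (-1, 2).
v_1 = A·v_0 = (1, 0).
v_2 = A·v_1 = (1, 2).
v_3 = A·v_2 = (3, 4).

v_3 = (3, 4)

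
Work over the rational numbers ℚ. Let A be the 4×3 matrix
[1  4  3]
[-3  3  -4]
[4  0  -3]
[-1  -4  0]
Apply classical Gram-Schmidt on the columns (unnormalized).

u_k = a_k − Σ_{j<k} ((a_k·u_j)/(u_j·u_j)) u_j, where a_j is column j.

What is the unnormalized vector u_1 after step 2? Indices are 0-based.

u_1 = (109/27, 26/9, 4/27, -109/27)

Step 1: u_0 = a_0 = (1, -3, 4, -1).
Step 2: u_1 = a_1 − (-1/27)·u_0 = (109/27, 26/9, 4/27, -109/27).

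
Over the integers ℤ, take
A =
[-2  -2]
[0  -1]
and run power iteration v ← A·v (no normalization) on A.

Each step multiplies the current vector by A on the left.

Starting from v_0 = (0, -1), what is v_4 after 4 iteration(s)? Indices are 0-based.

v_0 = (0, -1).
v_1 = A·v_0 = (2, 1).
v_2 = A·v_1 = (-6, -1).
v_3 = A·v_2 = (14, 1).
v_4 = A·v_3 = (-30, -1).

v_4 = (-30, -1)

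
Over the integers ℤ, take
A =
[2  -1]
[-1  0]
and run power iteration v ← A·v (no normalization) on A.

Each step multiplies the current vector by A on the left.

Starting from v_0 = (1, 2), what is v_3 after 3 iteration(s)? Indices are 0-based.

v_0 = (1, 2).
v_1 = A·v_0 = (0, -1).
v_2 = A·v_1 = (1, 0).
v_3 = A·v_2 = (2, -1).

v_3 = (2, -1)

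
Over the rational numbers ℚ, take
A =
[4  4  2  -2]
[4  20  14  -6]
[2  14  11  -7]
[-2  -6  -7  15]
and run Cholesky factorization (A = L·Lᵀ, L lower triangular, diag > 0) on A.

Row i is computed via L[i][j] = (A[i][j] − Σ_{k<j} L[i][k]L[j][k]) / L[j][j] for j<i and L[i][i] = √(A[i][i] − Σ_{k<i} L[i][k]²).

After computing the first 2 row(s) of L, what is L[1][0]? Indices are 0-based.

Step 1: L[0][0] = √(4) = 2.
  L[1][0] = (4) / L[0][0] = 2.
Step 2: L[1][1] = √(16) = 4.

L[1][0] = 2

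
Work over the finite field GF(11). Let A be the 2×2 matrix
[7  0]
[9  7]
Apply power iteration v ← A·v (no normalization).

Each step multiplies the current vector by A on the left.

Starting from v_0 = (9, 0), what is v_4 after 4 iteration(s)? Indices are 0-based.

v_4 = (5, 10)

v_0 = (9, 0).
v_1 = A·v_0 = (8, 4).
v_2 = A·v_1 = (1, 1).
v_3 = A·v_2 = (7, 5).
v_4 = A·v_3 = (5, 10).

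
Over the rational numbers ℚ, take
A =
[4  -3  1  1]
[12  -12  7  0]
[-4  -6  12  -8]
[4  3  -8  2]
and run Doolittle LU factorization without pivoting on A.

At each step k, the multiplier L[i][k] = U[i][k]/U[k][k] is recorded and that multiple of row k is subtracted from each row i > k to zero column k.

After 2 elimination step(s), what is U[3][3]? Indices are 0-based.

U[3][3] = -5

k=0: U[0][0]=4
  eliminate (1,0): mult=3, new row 1: (0, -3, 4, -3); set L[1][0]=3
  eliminate (2,0): mult=-1, new row 2: (0, -9, 13, -7); set L[2][0]=-1
  eliminate (3,0): mult=1, new row 3: (0, 6, -9, 1); set L[3][0]=1
k=1: U[1][1]=-3
  eliminate (2,1): mult=3, new row 2: (0, 0, 1, 2); set L[2][1]=3
  eliminate (3,1): mult=-2, new row 3: (0, 0, -1, -5); set L[3][1]=-2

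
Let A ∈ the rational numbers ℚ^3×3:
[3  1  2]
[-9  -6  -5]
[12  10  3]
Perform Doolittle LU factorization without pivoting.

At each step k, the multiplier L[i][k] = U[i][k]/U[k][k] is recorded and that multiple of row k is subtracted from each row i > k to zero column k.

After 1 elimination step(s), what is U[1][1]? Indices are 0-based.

U[1][1] = -3

Step 1: pivot at (0,0) is 3.
  row1 ← row1 − (-3)·row0  ⇒  L[1][0]=-3, U row1=(0, -3, 1)
  row2 ← row2 − (4)·row0  ⇒  L[2][0]=4, U row2=(0, 6, -5)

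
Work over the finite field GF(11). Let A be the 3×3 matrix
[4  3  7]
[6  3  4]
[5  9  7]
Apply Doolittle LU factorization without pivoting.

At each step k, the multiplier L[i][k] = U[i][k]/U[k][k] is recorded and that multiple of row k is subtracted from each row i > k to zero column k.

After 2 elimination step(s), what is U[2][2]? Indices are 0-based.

k=0: U[0][0]=4
  eliminate (1,0): mult=7, new row 1: (0, 4, 10); set L[1][0]=7
  eliminate (2,0): mult=4, new row 2: (0, 8, 1); set L[2][0]=4
k=1: U[1][1]=4
  eliminate (2,1): mult=2, new row 2: (0, 0, 3); set L[2][1]=2

U[2][2] = 3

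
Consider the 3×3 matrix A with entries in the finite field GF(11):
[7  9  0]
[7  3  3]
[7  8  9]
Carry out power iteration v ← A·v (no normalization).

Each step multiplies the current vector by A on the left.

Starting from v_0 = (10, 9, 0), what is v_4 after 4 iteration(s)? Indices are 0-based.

v_4 = (6, 0, 7)

v_0 = (10, 9, 0).
v_1 = A·v_0 = (8, 9, 10).
v_2 = A·v_1 = (5, 3, 9).
v_3 = A·v_2 = (7, 5, 8).
v_4 = A·v_3 = (6, 0, 7).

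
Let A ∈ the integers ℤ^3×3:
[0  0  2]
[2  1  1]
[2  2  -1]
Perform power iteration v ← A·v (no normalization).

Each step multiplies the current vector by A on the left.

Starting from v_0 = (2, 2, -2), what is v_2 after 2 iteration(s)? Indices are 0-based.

v_2 = (20, 6, -10)

v_0 = (2, 2, -2).
v_1 = A·v_0 = (-4, 4, 10).
v_2 = A·v_1 = (20, 6, -10).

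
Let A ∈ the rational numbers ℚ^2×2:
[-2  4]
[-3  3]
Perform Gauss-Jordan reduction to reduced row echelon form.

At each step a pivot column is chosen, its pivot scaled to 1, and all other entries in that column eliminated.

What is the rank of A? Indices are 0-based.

rank = 2

[1] R0 /= -2  ⇒  (1, -2)
     R1 -= -3·R0  ⇒  (0, -3)
[2] R1 /= -3  ⇒  (0, 1)
     R0 -= -2·R1  ⇒  (1, 0)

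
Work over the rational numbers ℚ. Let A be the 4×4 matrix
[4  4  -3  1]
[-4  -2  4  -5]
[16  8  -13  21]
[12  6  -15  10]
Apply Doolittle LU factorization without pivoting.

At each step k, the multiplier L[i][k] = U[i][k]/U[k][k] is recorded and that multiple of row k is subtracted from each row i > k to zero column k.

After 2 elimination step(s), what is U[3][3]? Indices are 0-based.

k=0: U[0][0]=4
  eliminate (1,0): mult=-1, new row 1: (0, 2, 1, -4); set L[1][0]=-1
  eliminate (2,0): mult=4, new row 2: (0, -8, -1, 17); set L[2][0]=4
  eliminate (3,0): mult=3, new row 3: (0, -6, -6, 7); set L[3][0]=3
k=1: U[1][1]=2
  eliminate (2,1): mult=-4, new row 2: (0, 0, 3, 1); set L[2][1]=-4
  eliminate (3,1): mult=-3, new row 3: (0, 0, -3, -5); set L[3][1]=-3

U[3][3] = -5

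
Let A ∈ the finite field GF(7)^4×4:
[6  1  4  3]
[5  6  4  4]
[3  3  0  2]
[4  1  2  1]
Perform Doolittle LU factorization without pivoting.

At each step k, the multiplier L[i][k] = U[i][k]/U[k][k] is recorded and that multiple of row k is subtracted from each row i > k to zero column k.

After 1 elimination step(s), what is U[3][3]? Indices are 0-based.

U[3][3] = 6

[col 0] pivot 6
  R1 -= 2*R0 → (0, 4, 3, 5)  (L[1][0] := 2)
  R2 -= 4*R0 → (0, 6, 5, 4)  (L[2][0] := 4)
  R3 -= 3*R0 → (0, 5, 4, 6)  (L[3][0] := 3)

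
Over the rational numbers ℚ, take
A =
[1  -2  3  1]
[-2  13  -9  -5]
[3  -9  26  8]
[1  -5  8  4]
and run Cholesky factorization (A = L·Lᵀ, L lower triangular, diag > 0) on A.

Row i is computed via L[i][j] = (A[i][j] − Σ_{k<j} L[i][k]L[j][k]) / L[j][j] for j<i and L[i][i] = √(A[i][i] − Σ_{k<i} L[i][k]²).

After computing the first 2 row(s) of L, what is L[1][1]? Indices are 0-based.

L[1][1] = 3

Step 1: L[0][0] = √(1) = 1.
  L[1][0] = (-2) / L[0][0] = -2.
Step 2: L[1][1] = √(9) = 3.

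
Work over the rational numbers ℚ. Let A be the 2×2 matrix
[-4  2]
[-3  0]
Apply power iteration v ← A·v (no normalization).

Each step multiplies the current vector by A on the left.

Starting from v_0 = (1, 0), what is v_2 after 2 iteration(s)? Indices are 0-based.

v_0 = (1, 0).
v_1 = A·v_0 = (-4, -3).
v_2 = A·v_1 = (10, 12).

v_2 = (10, 12)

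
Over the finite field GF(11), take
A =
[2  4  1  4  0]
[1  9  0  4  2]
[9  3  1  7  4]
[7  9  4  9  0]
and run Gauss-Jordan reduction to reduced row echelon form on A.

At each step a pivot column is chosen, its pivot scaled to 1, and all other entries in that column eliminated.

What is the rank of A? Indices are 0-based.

rank = 4

pivot(0,0)=2: scale R0 → (1, 2, 6, 2, 0)
  clear (1,0): R1 −= (1)R0 → (0, 7, 5, 2, 2)
  clear (2,0): R2 −= (9)R0 → (0, 7, 2, 0, 4)
  clear (3,0): R3 −= (7)R0 → (0, 6, 6, 6, 0)
pivot(1,1)=7: scale R1 → (0, 1, 7, 5, 5)
  clear (0,1): R0 −= (2)R1 → (1, 0, 3, 3, 1)
  clear (2,1): R2 −= (7)R1 → (0, 0, 8, 9, 2)
  clear (3,1): R3 −= (6)R1 → (0, 0, 8, 9, 3)
pivot(2,2)=8: scale R2 → (0, 0, 1, 8, 3)
  clear (0,2): R0 −= (3)R2 → (1, 0, 0, 1, 3)
  clear (1,2): R1 −= (7)R2 → (0, 1, 0, 4, 6)
  clear (3,2): R3 −= (8)R2 → (0, 0, 0, 0, 1)
col 3: no nonzero at/below row 3; advance.
pivot(3,4)=1: scale R3 → (0, 0, 0, 0, 1)
  clear (0,4): R0 −= (3)R3 → (1, 0, 0, 1, 0)
  clear (1,4): R1 −= (6)R3 → (0, 1, 0, 4, 0)
  clear (2,4): R2 −= (3)R3 → (0, 0, 1, 8, 0)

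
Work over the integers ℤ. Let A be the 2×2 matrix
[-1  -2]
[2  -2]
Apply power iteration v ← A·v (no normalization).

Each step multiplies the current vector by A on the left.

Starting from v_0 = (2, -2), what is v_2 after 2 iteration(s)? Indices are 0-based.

v_0 = (2, -2).
v_1 = A·v_0 = (2, 8).
v_2 = A·v_1 = (-18, -12).

v_2 = (-18, -12)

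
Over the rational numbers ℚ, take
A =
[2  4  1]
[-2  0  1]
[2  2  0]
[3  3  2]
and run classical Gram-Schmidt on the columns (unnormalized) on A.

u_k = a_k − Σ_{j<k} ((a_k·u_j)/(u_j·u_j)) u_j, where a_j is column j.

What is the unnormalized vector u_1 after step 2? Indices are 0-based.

u_1 = (2, 2, 0, 0)

Step 1: u_0 = a_0 = (2, -2, 2, 3).
Step 2: u_1 = a_1 − (1)·u_0 = (2, 2, 0, 0).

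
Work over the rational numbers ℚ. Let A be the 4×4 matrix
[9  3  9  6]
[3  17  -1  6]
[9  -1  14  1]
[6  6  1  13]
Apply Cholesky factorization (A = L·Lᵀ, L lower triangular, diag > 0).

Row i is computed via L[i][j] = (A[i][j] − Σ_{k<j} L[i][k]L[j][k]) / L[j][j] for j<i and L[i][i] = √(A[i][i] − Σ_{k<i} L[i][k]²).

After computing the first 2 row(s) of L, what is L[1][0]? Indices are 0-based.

L[1][0] = 1

Step 1: L[0][0] = √(9) = 3.
  L[1][0] = (3) / L[0][0] = 1.
Step 2: L[1][1] = √(16) = 4.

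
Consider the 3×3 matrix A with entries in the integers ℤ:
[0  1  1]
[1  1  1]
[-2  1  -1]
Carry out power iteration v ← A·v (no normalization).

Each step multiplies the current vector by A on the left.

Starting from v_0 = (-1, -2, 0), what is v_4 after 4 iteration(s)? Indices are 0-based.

v_4 = (-7, -11, 1)

v_0 = (-1, -2, 0).
v_1 = A·v_0 = (-2, -3, 0).
v_2 = A·v_1 = (-3, -5, 1).
v_3 = A·v_2 = (-4, -7, 0).
v_4 = A·v_3 = (-7, -11, 1).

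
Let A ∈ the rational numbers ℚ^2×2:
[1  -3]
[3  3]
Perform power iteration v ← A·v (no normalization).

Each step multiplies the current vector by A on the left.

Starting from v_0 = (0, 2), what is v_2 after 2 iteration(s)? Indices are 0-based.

v_2 = (-24, 0)

v_0 = (0, 2).
v_1 = A·v_0 = (-6, 6).
v_2 = A·v_1 = (-24, 0).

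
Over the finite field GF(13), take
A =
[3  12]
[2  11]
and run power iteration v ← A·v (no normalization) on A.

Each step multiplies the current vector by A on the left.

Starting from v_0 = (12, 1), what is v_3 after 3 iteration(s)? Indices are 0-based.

v_0 = (12, 1).
v_1 = A·v_0 = (9, 9).
v_2 = A·v_1 = (5, 0).
v_3 = A·v_2 = (2, 10).

v_3 = (2, 10)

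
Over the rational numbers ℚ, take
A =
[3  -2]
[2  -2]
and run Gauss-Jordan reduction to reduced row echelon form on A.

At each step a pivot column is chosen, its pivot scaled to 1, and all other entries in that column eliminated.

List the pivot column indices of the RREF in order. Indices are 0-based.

pivot columns: 0, 1

[1] R0 /= 3  ⇒  (1, -2/3)
     R1 -= 2·R0  ⇒  (0, -2/3)
[2] R1 /= -2/3  ⇒  (0, 1)
     R0 -= -2/3·R1  ⇒  (1, 0)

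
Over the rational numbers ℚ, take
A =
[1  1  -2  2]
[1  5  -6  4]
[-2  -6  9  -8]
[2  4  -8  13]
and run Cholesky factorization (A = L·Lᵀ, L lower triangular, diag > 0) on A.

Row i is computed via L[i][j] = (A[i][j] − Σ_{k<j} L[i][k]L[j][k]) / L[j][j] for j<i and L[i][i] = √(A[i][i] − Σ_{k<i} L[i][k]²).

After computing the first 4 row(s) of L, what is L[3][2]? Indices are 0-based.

L[3][2] = -2

Step 1: L[0][0] = √(1) = 1.
  L[1][0] = (1) / L[0][0] = 1.
Step 2: L[1][1] = √(4) = 2.
  L[2][0] = (-2) / L[0][0] = -2.
  L[2][1] = (-4) / L[1][1] = -2.
Step 3: L[2][2] = √(1) = 1.
  L[3][0] = (2) / L[0][0] = 2.
  L[3][1] = (2) / L[1][1] = 1.
  L[3][2] = (-2) / L[2][2] = -2.
Step 4: L[3][3] = √(4) = 2.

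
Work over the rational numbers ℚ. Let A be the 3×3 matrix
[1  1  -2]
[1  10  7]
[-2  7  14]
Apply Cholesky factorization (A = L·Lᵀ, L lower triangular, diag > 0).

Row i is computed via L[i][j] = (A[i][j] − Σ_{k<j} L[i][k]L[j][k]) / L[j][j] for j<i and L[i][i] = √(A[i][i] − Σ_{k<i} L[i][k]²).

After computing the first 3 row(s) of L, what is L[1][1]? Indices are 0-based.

Step 1: L[0][0] = √(1) = 1.
  L[1][0] = (1) / L[0][0] = 1.
Step 2: L[1][1] = √(9) = 3.
  L[2][0] = (-2) / L[0][0] = -2.
  L[2][1] = (9) / L[1][1] = 3.
Step 3: L[2][2] = √(1) = 1.

L[1][1] = 3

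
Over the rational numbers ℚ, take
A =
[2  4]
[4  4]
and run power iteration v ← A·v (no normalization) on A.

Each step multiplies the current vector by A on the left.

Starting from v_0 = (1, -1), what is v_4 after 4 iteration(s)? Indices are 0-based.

v_4 = (-272, -352)

v_0 = (1, -1).
v_1 = A·v_0 = (-2, 0).
v_2 = A·v_1 = (-4, -8).
v_3 = A·v_2 = (-40, -48).
v_4 = A·v_3 = (-272, -352).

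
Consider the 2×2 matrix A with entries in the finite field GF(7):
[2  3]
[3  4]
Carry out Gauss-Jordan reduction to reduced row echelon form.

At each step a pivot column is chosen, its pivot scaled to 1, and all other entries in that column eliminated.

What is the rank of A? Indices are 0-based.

rank = 2

pivot(0,0)=2: scale R0 → (1, 5)
  clear (1,0): R1 −= (3)R0 → (0, 3)
pivot(1,1)=3: scale R1 → (0, 1)
  clear (0,1): R0 −= (5)R1 → (1, 0)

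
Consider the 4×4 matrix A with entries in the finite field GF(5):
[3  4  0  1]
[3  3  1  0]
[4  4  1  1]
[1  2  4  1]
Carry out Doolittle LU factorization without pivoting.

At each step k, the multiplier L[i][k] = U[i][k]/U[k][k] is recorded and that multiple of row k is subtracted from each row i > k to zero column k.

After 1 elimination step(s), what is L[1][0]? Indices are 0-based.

L[1][0] = 1

k=0: U[0][0]=3
  eliminate (1,0): mult=1, new row 1: (0, 4, 1, 4); set L[1][0]=1
  eliminate (2,0): mult=3, new row 2: (0, 2, 1, 3); set L[2][0]=3
  eliminate (3,0): mult=2, new row 3: (0, 4, 4, 4); set L[3][0]=2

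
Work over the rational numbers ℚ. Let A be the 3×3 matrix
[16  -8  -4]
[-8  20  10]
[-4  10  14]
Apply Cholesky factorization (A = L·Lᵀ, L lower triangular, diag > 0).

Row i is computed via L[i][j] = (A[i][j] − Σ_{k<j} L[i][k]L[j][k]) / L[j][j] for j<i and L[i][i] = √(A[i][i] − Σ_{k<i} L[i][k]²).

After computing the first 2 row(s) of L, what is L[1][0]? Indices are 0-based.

L[1][0] = -2

Step 1: L[0][0] = √(16) = 4.
  L[1][0] = (-8) / L[0][0] = -2.
Step 2: L[1][1] = √(16) = 4.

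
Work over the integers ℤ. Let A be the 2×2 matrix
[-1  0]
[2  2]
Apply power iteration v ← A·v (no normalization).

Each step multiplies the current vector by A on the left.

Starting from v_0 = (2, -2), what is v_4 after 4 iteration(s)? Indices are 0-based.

v_0 = (2, -2).
v_1 = A·v_0 = (-2, 0).
v_2 = A·v_1 = (2, -4).
v_3 = A·v_2 = (-2, -4).
v_4 = A·v_3 = (2, -12).

v_4 = (2, -12)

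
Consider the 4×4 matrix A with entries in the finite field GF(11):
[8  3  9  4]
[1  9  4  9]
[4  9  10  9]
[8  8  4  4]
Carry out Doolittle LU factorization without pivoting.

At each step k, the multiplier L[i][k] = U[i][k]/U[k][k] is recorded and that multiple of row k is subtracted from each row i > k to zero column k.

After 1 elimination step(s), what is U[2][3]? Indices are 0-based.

k=0: U[0][0]=8
  eliminate (1,0): mult=7, new row 1: (0, 10, 7, 3); set L[1][0]=7
  eliminate (2,0): mult=6, new row 2: (0, 2, 0, 7); set L[2][0]=6
  eliminate (3,0): mult=1, new row 3: (0, 5, 6, 0); set L[3][0]=1

U[2][3] = 7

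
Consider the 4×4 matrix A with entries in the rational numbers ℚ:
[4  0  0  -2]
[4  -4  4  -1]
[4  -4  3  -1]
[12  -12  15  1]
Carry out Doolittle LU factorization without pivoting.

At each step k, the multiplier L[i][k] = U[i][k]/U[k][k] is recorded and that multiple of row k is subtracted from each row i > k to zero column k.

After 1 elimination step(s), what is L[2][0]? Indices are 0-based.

L[2][0] = 1

[col 0] pivot 4
  R1 -= 1*R0 → (0, -4, 4, 1)  (L[1][0] := 1)
  R2 -= 1*R0 → (0, -4, 3, 1)  (L[2][0] := 1)
  R3 -= 3*R0 → (0, -12, 15, 7)  (L[3][0] := 3)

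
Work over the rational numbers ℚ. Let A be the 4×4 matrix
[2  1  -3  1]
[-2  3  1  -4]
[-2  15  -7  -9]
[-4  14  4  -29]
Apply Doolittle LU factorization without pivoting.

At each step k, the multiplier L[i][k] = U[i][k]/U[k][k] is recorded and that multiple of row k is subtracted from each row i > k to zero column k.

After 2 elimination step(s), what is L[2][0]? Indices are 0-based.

Step 1: pivot at (0,0) is 2.
  row1 ← row1 − (-1)·row0  ⇒  L[1][0]=-1, U row1=(0, 4, -2, -3)
  row2 ← row2 − (-1)·row0  ⇒  L[2][0]=-1, U row2=(0, 16, -10, -8)
  row3 ← row3 − (-2)·row0  ⇒  L[3][0]=-2, U row3=(0, 16, -2, -27)
Step 2: pivot at (1,1) is 4.
  row2 ← row2 − (4)·row1  ⇒  L[2][1]=4, U row2=(0, 0, -2, 4)
  row3 ← row3 − (4)·row1  ⇒  L[3][1]=4, U row3=(0, 0, 6, -15)

L[2][0] = -1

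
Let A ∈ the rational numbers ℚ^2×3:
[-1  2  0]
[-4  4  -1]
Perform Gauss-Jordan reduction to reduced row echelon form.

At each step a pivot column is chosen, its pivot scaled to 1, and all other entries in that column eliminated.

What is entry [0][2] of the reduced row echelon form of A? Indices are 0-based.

pivot(0,0)=-1: scale R0 → (1, -2, 0)
  clear (1,0): R1 −= (-4)R0 → (0, -4, -1)
pivot(1,1)=-4: scale R1 → (0, 1, 1/4)
  clear (0,1): R0 −= (-2)R1 → (1, 0, 1/2)

M[0][2] = 1/2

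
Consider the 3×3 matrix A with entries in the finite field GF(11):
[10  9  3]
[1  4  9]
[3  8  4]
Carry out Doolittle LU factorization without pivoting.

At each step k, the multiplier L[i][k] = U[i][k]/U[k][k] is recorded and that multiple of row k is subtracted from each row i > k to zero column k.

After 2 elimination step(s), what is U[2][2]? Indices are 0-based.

U[2][2] = 1

Step 1: pivot at (0,0) is 10.
  row1 ← row1 − (10)·row0  ⇒  L[1][0]=10, U row1=(0, 2, 1)
  row2 ← row2 − (8)·row0  ⇒  L[2][0]=8, U row2=(0, 2, 2)
Step 2: pivot at (1,1) is 2.
  row2 ← row2 − (1)·row1  ⇒  L[2][1]=1, U row2=(0, 0, 1)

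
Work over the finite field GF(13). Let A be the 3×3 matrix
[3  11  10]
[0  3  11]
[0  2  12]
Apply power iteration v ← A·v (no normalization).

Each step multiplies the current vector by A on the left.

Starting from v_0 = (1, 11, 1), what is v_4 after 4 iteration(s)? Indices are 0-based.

v_0 = (1, 11, 1).
v_1 = A·v_0 = (4, 5, 8).
v_2 = A·v_1 = (4, 12, 2).
v_3 = A·v_2 = (8, 6, 9).
v_4 = A·v_3 = (11, 0, 3).

v_4 = (11, 0, 3)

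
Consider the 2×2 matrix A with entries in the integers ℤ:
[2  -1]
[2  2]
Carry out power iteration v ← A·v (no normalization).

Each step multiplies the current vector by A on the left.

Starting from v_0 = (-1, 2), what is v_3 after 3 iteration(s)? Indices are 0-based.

v_0 = (-1, 2).
v_1 = A·v_0 = (-4, 2).
v_2 = A·v_1 = (-10, -4).
v_3 = A·v_2 = (-16, -28).

v_3 = (-16, -28)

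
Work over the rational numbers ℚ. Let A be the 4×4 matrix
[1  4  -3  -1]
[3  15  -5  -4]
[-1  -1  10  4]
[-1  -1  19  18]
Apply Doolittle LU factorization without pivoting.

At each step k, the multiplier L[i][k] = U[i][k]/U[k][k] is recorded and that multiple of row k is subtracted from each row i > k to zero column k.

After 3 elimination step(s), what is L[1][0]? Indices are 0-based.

k=0: U[0][0]=1
  eliminate (1,0): mult=3, new row 1: (0, 3, 4, -1); set L[1][0]=3
  eliminate (2,0): mult=-1, new row 2: (0, 3, 7, 3); set L[2][0]=-1
  eliminate (3,0): mult=-1, new row 3: (0, 3, 16, 17); set L[3][0]=-1
k=1: U[1][1]=3
  eliminate (2,1): mult=1, new row 2: (0, 0, 3, 4); set L[2][1]=1
  eliminate (3,1): mult=1, new row 3: (0, 0, 12, 18); set L[3][1]=1
k=2: U[2][2]=3
  eliminate (3,2): mult=4, new row 3: (0, 0, 0, 2); set L[3][2]=4

L[1][0] = 3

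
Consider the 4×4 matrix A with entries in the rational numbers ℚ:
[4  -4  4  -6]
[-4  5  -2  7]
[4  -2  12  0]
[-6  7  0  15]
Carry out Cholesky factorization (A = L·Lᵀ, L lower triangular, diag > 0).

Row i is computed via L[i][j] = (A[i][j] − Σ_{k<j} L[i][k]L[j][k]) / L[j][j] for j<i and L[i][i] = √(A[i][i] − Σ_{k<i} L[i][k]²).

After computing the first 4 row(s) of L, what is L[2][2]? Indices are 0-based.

L[2][2] = 2

Step 1: L[0][0] = √(4) = 2.
  L[1][0] = (-4) / L[0][0] = -2.
Step 2: L[1][1] = √(1) = 1.
  L[2][0] = (4) / L[0][0] = 2.
  L[2][1] = (2) / L[1][1] = 2.
Step 3: L[2][2] = √(4) = 2.
  L[3][0] = (-6) / L[0][0] = -3.
  L[3][1] = (1) / L[1][1] = 1.
  L[3][2] = (4) / L[2][2] = 2.
Step 4: L[3][3] = √(1) = 1.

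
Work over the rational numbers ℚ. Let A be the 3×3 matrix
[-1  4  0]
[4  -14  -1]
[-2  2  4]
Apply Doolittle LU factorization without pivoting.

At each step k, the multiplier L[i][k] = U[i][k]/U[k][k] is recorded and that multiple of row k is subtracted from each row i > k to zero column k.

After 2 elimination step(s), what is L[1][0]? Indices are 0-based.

k=0: U[0][0]=-1
  eliminate (1,0): mult=-4, new row 1: (0, 2, -1); set L[1][0]=-4
  eliminate (2,0): mult=2, new row 2: (0, -6, 4); set L[2][0]=2
k=1: U[1][1]=2
  eliminate (2,1): mult=-3, new row 2: (0, 0, 1); set L[2][1]=-3

L[1][0] = -4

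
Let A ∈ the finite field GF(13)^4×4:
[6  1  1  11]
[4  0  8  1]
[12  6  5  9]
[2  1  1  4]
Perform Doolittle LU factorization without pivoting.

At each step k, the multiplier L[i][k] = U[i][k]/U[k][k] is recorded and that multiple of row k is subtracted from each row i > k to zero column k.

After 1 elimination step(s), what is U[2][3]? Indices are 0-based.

U[2][3] = 0

Step 1: pivot at (0,0) is 6.
  row1 ← row1 − (5)·row0  ⇒  L[1][0]=5, U row1=(0, 8, 3, 11)
  row2 ← row2 − (2)·row0  ⇒  L[2][0]=2, U row2=(0, 4, 3, 0)
  row3 ← row3 − (9)·row0  ⇒  L[3][0]=9, U row3=(0, 5, 5, 9)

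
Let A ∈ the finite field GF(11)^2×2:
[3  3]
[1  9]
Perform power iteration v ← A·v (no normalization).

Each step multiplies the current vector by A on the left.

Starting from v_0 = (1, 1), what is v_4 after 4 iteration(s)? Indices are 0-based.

v_4 = (6, 5)

v_0 = (1, 1).
v_1 = A·v_0 = (6, 10).
v_2 = A·v_1 = (4, 8).
v_3 = A·v_2 = (3, 10).
v_4 = A·v_3 = (6, 5).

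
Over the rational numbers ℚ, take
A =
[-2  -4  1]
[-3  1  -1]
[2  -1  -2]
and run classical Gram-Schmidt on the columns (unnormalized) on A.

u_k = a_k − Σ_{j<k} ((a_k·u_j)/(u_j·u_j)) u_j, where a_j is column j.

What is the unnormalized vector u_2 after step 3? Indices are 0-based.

u_2 = (13/99, -130/99, -182/99)

Step 1: u_0 = a_0 = (-2, -3, 2).
Step 2: u_1 = a_1 − (3/17)·u_0 = (-62/17, 26/17, -23/17).
Step 3: u_2 = a_2 − (-3/17)·u_0 − (-14/99)·u_1 = (13/99, -130/99, -182/99).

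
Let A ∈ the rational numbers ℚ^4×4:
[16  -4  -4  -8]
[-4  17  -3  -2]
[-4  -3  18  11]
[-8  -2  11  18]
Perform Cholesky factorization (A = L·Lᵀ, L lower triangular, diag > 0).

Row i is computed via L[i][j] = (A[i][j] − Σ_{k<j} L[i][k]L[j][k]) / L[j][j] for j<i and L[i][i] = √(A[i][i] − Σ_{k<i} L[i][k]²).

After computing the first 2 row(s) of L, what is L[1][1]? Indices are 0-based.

L[1][1] = 4

Step 1: L[0][0] = √(16) = 4.
  L[1][0] = (-4) / L[0][0] = -1.
Step 2: L[1][1] = √(16) = 4.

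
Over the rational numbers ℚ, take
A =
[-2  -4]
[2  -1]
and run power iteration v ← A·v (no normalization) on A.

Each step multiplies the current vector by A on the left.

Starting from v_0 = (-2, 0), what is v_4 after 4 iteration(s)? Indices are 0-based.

v_4 = (112, -132)

v_0 = (-2, 0).
v_1 = A·v_0 = (4, -4).
v_2 = A·v_1 = (8, 12).
v_3 = A·v_2 = (-64, 4).
v_4 = A·v_3 = (112, -132).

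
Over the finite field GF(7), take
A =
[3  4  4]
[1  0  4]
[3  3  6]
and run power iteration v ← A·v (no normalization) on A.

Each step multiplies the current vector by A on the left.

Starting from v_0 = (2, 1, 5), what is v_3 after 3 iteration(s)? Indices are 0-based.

v_3 = (2, 4, 1)

v_0 = (2, 1, 5).
v_1 = A·v_0 = (2, 1, 4).
v_2 = A·v_1 = (5, 4, 5).
v_3 = A·v_2 = (2, 4, 1).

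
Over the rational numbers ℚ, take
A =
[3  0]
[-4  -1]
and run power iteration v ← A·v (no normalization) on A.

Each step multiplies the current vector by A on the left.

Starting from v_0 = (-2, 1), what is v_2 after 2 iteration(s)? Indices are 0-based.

v_0 = (-2, 1).
v_1 = A·v_0 = (-6, 7).
v_2 = A·v_1 = (-18, 17).

v_2 = (-18, 17)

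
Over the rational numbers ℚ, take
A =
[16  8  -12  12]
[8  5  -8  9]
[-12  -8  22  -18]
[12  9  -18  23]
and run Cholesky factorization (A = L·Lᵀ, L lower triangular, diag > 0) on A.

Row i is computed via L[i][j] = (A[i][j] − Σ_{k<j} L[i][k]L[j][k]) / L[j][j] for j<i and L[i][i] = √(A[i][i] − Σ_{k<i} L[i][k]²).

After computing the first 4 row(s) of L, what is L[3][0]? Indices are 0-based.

Step 1: L[0][0] = √(16) = 4.
  L[1][0] = (8) / L[0][0] = 2.
Step 2: L[1][1] = √(1) = 1.
  L[2][0] = (-12) / L[0][0] = -3.
  L[2][1] = (-2) / L[1][1] = -2.
Step 3: L[2][2] = √(9) = 3.
  L[3][0] = (12) / L[0][0] = 3.
  L[3][1] = (3) / L[1][1] = 3.
  L[3][2] = (-3) / L[2][2] = -1.
Step 4: L[3][3] = √(4) = 2.

L[3][0] = 3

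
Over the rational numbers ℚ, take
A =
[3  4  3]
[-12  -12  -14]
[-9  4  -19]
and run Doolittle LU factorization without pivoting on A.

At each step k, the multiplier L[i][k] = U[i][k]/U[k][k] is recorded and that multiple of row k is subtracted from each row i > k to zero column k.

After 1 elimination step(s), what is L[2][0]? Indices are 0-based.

k=0: U[0][0]=3
  eliminate (1,0): mult=-4, new row 1: (0, 4, -2); set L[1][0]=-4
  eliminate (2,0): mult=-3, new row 2: (0, 16, -10); set L[2][0]=-3

L[2][0] = -3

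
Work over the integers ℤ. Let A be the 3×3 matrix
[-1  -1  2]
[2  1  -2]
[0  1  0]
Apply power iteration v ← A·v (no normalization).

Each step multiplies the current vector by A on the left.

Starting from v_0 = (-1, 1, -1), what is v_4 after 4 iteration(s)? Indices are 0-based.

v_4 = (-13, 17, -1)

v_0 = (-1, 1, -1).
v_1 = A·v_0 = (-2, 1, 1).
v_2 = A·v_1 = (3, -5, 1).
v_3 = A·v_2 = (4, -1, -5).
v_4 = A·v_3 = (-13, 17, -1).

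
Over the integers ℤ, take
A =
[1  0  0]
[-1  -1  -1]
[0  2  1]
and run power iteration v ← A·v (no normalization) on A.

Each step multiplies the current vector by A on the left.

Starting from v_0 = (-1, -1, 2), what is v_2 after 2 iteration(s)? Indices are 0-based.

v_2 = (-1, 1, 0)

v_0 = (-1, -1, 2).
v_1 = A·v_0 = (-1, 0, 0).
v_2 = A·v_1 = (-1, 1, 0).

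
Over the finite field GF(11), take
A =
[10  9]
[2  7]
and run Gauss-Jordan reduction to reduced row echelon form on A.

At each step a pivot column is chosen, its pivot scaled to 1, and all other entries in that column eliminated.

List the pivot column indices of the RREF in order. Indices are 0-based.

pivot columns: 0, 1

step 1: normalize row 0 (÷10) = (1, 2)
  row 1: subtract 2×row0 = (0, 3)
step 2: normalize row 1 (÷3) = (0, 1)
  row 0: subtract 2×row1 = (1, 0)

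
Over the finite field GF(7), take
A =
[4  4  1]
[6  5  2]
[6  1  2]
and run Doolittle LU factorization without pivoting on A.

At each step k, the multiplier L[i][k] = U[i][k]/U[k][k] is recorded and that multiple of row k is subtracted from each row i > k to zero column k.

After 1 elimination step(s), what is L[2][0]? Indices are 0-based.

L[2][0] = 5

[col 0] pivot 4
  R1 -= 5*R0 → (0, 6, 4)  (L[1][0] := 5)
  R2 -= 5*R0 → (0, 2, 4)  (L[2][0] := 5)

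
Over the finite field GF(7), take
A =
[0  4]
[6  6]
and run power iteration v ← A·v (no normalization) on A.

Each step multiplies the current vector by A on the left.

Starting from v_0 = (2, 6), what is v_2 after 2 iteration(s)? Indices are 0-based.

v_0 = (2, 6).
v_1 = A·v_0 = (3, 6).
v_2 = A·v_1 = (3, 5).

v_2 = (3, 5)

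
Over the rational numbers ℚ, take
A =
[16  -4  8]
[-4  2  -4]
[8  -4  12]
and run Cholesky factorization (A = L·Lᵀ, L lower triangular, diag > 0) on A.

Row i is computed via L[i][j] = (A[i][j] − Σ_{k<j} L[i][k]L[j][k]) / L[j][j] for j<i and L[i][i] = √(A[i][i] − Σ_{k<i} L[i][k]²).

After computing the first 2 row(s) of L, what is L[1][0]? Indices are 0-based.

Step 1: L[0][0] = √(16) = 4.
  L[1][0] = (-4) / L[0][0] = -1.
Step 2: L[1][1] = √(1) = 1.

L[1][0] = -1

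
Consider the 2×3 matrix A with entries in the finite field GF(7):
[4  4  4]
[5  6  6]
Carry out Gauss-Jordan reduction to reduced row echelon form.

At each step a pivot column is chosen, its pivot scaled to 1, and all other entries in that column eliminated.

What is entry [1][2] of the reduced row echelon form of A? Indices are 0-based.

M[1][2] = 1

[1] R0 /= 4  ⇒  (1, 1, 1)
     R1 -= 5·R0  ⇒  (0, 1, 1)
[2] R1 /= 1  ⇒  (0, 1, 1)
     R0 -= 1·R1  ⇒  (1, 0, 0)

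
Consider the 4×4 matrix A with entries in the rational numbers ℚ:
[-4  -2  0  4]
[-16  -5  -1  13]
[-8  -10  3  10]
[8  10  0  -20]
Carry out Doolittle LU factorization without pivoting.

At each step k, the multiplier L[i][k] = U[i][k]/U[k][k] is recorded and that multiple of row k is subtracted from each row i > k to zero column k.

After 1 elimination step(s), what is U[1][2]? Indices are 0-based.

[col 0] pivot -4
  R1 -= 4*R0 → (0, 3, -1, -3)  (L[1][0] := 4)
  R2 -= 2*R0 → (0, -6, 3, 2)  (L[2][0] := 2)
  R3 -= -2*R0 → (0, 6, 0, -12)  (L[3][0] := -2)

U[1][2] = -1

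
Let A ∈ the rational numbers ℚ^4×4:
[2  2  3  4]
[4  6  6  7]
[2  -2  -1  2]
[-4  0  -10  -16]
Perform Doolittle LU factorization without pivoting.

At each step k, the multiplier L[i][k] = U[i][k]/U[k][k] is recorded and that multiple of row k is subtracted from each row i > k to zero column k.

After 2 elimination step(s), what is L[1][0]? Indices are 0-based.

Step 1: pivot at (0,0) is 2.
  row1 ← row1 − (2)·row0  ⇒  L[1][0]=2, U row1=(0, 2, 0, -1)
  row2 ← row2 − (1)·row0  ⇒  L[2][0]=1, U row2=(0, -4, -4, -2)
  row3 ← row3 − (-2)·row0  ⇒  L[3][0]=-2, U row3=(0, 4, -4, -8)
Step 2: pivot at (1,1) is 2.
  row2 ← row2 − (-2)·row1  ⇒  L[2][1]=-2, U row2=(0, 0, -4, -4)
  row3 ← row3 − (2)·row1  ⇒  L[3][1]=2, U row3=(0, 0, -4, -6)

L[1][0] = 2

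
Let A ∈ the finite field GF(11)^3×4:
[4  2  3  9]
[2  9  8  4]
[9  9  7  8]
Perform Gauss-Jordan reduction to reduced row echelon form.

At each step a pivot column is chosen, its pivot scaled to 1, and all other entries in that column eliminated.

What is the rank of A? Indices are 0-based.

pivot(0,0)=4: scale R0 → (1, 6, 9, 5)
  clear (1,0): R1 −= (2)R0 → (0, 8, 1, 5)
  clear (2,0): R2 −= (9)R0 → (0, 10, 3, 7)
pivot(1,1)=8: scale R1 → (0, 1, 7, 2)
  clear (0,1): R0 −= (6)R1 → (1, 0, 0, 4)
  clear (2,1): R2 −= (10)R1 → (0, 0, 10, 9)
pivot(2,2)=10: scale R2 → (0, 0, 1, 2)
  clear (1,2): R1 −= (7)R2 → (0, 1, 0, 10)

rank = 3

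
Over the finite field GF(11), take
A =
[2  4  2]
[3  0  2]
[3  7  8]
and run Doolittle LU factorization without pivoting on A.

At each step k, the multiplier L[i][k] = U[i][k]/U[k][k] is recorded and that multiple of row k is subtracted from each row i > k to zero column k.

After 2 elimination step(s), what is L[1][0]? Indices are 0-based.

L[1][0] = 7

k=0: U[0][0]=2
  eliminate (1,0): mult=7, new row 1: (0, 5, 10); set L[1][0]=7
  eliminate (2,0): mult=7, new row 2: (0, 1, 5); set L[2][0]=7
k=1: U[1][1]=5
  eliminate (2,1): mult=9, new row 2: (0, 0, 3); set L[2][1]=9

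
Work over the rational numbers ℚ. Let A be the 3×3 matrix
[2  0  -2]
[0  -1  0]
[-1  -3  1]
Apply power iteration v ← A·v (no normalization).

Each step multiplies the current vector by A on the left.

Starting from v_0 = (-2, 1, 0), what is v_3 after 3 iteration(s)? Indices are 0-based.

v_3 = (-24, -1, 9)

v_0 = (-2, 1, 0).
v_1 = A·v_0 = (-4, -1, -1).
v_2 = A·v_1 = (-6, 1, 6).
v_3 = A·v_2 = (-24, -1, 9).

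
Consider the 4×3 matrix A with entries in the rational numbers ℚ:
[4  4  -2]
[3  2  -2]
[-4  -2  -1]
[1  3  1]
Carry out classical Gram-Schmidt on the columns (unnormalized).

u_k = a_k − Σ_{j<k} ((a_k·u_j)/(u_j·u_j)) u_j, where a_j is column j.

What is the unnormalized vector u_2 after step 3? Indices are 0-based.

Step 1: u_0 = a_0 = (4, 3, -4, 1).
Step 2: u_1 = a_1 − (11/14)·u_0 = (6/7, -5/14, 8/7, 31/14).
Step 3: u_2 = a_2 − (-3/14)·u_0 − (1/99)·u_1 = (-38/33, -134/99, -185/99, 118/99).

u_2 = (-38/33, -134/99, -185/99, 118/99)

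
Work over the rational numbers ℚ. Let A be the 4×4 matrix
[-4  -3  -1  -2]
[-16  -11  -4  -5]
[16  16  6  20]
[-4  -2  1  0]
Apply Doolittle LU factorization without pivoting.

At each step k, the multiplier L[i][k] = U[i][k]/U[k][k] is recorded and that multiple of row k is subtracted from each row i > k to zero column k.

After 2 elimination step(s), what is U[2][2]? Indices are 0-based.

k=0: U[0][0]=-4
  eliminate (1,0): mult=4, new row 1: (0, 1, 0, 3); set L[1][0]=4
  eliminate (2,0): mult=-4, new row 2: (0, 4, 2, 12); set L[2][0]=-4
  eliminate (3,0): mult=1, new row 3: (0, 1, 2, 2); set L[3][0]=1
k=1: U[1][1]=1
  eliminate (2,1): mult=4, new row 2: (0, 0, 2, 0); set L[2][1]=4
  eliminate (3,1): mult=1, new row 3: (0, 0, 2, -1); set L[3][1]=1

U[2][2] = 2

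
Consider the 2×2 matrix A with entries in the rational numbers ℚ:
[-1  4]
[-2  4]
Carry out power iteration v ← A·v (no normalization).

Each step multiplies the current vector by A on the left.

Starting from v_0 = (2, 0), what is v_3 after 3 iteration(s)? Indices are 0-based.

v_3 = (-34, -20)

v_0 = (2, 0).
v_1 = A·v_0 = (-2, -4).
v_2 = A·v_1 = (-14, -12).
v_3 = A·v_2 = (-34, -20).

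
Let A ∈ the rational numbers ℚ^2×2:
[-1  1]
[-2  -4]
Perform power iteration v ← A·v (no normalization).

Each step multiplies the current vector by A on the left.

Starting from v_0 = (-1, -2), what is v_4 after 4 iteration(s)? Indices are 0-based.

v_0 = (-1, -2).
v_1 = A·v_0 = (-1, 10).
v_2 = A·v_1 = (11, -38).
v_3 = A·v_2 = (-49, 130).
v_4 = A·v_3 = (179, -422).

v_4 = (179, -422)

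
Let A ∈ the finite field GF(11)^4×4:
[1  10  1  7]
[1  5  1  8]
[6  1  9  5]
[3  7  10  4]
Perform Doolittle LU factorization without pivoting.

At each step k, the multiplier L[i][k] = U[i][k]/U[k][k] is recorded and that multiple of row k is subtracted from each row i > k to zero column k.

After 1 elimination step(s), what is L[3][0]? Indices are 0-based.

k=0: U[0][0]=1
  eliminate (1,0): mult=1, new row 1: (0, 6, 0, 1); set L[1][0]=1
  eliminate (2,0): mult=6, new row 2: (0, 7, 3, 7); set L[2][0]=6
  eliminate (3,0): mult=3, new row 3: (0, 10, 7, 5); set L[3][0]=3

L[3][0] = 3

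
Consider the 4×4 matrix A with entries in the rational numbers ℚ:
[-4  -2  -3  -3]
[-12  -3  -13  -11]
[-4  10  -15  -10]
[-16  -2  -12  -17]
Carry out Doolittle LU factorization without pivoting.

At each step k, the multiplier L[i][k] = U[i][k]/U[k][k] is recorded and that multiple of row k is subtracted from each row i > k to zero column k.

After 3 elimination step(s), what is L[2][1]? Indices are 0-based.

[col 0] pivot -4
  R1 -= 3*R0 → (0, 3, -4, -2)  (L[1][0] := 3)
  R2 -= 1*R0 → (0, 12, -12, -7)  (L[2][0] := 1)
  R3 -= 4*R0 → (0, 6, 0, -5)  (L[3][0] := 4)
[col 1] pivot 3
  R2 -= 4*R1 → (0, 0, 4, 1)  (L[2][1] := 4)
  R3 -= 2*R1 → (0, 0, 8, -1)  (L[3][1] := 2)
[col 2] pivot 4
  R3 -= 2*R2 → (0, 0, 0, -3)  (L[3][2] := 2)

L[2][1] = 4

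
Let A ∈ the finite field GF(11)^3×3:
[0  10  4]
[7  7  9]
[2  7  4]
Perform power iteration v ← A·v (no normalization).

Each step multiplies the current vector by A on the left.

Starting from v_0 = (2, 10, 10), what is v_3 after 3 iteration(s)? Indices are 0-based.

v_3 = (5, 9, 5)

v_0 = (2, 10, 10).
v_1 = A·v_0 = (8, 9, 4).
v_2 = A·v_1 = (7, 1, 7).
v_3 = A·v_2 = (5, 9, 5).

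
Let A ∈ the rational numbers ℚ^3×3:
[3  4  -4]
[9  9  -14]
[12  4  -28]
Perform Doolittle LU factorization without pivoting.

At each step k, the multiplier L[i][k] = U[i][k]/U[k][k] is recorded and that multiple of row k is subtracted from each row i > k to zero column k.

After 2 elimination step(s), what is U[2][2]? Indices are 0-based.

k=0: U[0][0]=3
  eliminate (1,0): mult=3, new row 1: (0, -3, -2); set L[1][0]=3
  eliminate (2,0): mult=4, new row 2: (0, -12, -12); set L[2][0]=4
k=1: U[1][1]=-3
  eliminate (2,1): mult=4, new row 2: (0, 0, -4); set L[2][1]=4

U[2][2] = -4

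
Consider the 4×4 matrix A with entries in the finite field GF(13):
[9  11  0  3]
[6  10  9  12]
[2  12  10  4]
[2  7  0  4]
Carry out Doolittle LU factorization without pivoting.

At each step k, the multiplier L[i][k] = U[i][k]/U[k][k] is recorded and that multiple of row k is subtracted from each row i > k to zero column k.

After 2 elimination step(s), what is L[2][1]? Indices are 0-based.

k=0: U[0][0]=9
  eliminate (1,0): mult=5, new row 1: (0, 7, 9, 10); set L[1][0]=5
  eliminate (2,0): mult=6, new row 2: (0, 11, 10, 12); set L[2][0]=6
  eliminate (3,0): mult=6, new row 3: (0, 6, 0, 12); set L[3][0]=6
k=1: U[1][1]=7
  eliminate (2,1): mult=9, new row 2: (0, 0, 7, 0); set L[2][1]=9
  eliminate (3,1): mult=12, new row 3: (0, 0, 9, 9); set L[3][1]=12

L[2][1] = 9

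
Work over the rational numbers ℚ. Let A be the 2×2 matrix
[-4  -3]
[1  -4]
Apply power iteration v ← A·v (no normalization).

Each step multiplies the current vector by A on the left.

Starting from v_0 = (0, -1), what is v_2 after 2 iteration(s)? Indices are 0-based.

v_0 = (0, -1).
v_1 = A·v_0 = (3, 4).
v_2 = A·v_1 = (-24, -13).

v_2 = (-24, -13)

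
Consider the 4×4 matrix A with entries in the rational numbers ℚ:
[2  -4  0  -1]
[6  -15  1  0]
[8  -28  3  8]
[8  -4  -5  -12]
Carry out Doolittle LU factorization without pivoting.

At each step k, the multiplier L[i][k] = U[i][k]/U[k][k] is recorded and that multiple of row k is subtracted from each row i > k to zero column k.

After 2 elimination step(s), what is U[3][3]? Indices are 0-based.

U[3][3] = 4

Step 1: pivot at (0,0) is 2.
  row1 ← row1 − (3)·row0  ⇒  L[1][0]=3, U row1=(0, -3, 1, 3)
  row2 ← row2 − (4)·row0  ⇒  L[2][0]=4, U row2=(0, -12, 3, 12)
  row3 ← row3 − (4)·row0  ⇒  L[3][0]=4, U row3=(0, 12, -5, -8)
Step 2: pivot at (1,1) is -3.
  row2 ← row2 − (4)·row1  ⇒  L[2][1]=4, U row2=(0, 0, -1, 0)
  row3 ← row3 − (-4)·row1  ⇒  L[3][1]=-4, U row3=(0, 0, -1, 4)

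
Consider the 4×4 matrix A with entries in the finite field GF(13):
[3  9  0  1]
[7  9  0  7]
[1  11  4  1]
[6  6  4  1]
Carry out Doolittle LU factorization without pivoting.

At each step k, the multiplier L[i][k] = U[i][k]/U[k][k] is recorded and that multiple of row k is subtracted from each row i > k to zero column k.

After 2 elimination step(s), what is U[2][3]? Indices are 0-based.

k=0: U[0][0]=3
  eliminate (1,0): mult=11, new row 1: (0, 1, 0, 9); set L[1][0]=11
  eliminate (2,0): mult=9, new row 2: (0, 8, 4, 5); set L[2][0]=9
  eliminate (3,0): mult=2, new row 3: (0, 1, 4, 12); set L[3][0]=2
k=1: U[1][1]=1
  eliminate (2,1): mult=8, new row 2: (0, 0, 4, 11); set L[2][1]=8
  eliminate (3,1): mult=1, new row 3: (0, 0, 4, 3); set L[3][1]=1

U[2][3] = 11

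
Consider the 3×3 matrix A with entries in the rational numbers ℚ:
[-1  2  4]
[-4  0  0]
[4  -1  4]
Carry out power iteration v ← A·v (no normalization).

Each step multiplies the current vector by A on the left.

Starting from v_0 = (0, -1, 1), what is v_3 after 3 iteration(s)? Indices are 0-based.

v_0 = (0, -1, 1).
v_1 = A·v_0 = (2, 0, 5).
v_2 = A·v_1 = (18, -8, 28).
v_3 = A·v_2 = (78, -72, 192).

v_3 = (78, -72, 192)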